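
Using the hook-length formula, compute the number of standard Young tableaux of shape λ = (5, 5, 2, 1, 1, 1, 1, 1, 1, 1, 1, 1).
# SYT of shape (5, 5, 2, 1, 1, 1, 1, 1, 1, 1, 1, 1) = 12345060

Hook-length formula: f^λ = n! / Π hook(c), product over all cells c of the Young diagram. For λ = (5, 5, 2, 1, 1, 1, 1, 1, 1, 1, 1, 1), n = 21 boxes. Hook lengths by row (left-to-right, top-to-bottom): [16, 6, 4, 3, 2]; [15, 5, 3, 2, 1]; [11, 1]; [9]; [8]; [7]; [6]; [5]; [4]; [3]; [2]; [1]. Product of hooks = 4138573824000. So f^λ = 21! / 4138573824000 = 51090942171709440000 / 4138573824000 = 12345060.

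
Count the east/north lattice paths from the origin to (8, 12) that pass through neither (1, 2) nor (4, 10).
Number of paths = 60036

Inclusion–exclusion. Total paths: C(20, 8) = 125970. Through P₁: C(3, 1)·C(17, 7) = 58344. Through P₂: C(14, 4)·C(6, 4) = 15015. Since P₁ is strictly southwest of P₂, a monotone path through both must visit P₁ then P₂; paths through both = C(3, 1)·C(11, 3)·C(6, 4) = 7425. Avoid both = 125970 − 58344 − 15015 + 7425 = 60036.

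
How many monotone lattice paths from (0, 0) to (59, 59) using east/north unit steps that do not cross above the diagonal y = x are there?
C_59 = 405944995127576985730643443367112

These NE paths below the diagonal are counted by the Catalan number C_n = (1/(n + 1)) · C(2n, n). For n = 59: C_59 = (1/60) · C(118, 59) = 24356699707654619143838606602026720/60 = 405944995127576985730643443367112.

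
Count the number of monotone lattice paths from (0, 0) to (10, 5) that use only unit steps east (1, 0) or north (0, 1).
Number of paths = 3003

A monotone lattice path from (0, 0) to (10, 5) consists of 10 east steps and 5 north steps in some order, so it is determined by which 10 of the 15 steps are east. The count is C(15, 10) = 3003.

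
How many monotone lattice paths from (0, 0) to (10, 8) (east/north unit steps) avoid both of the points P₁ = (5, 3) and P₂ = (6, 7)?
Number of paths = 22466

Inclusion–exclusion. Total paths: C(18, 10) = 43758. Through P₁: C(8, 5)·C(10, 5) = 14112. Through P₂: C(13, 6)·C(5, 4) = 8580. Since P₁ is strictly southwest of P₂, a monotone path through both must visit P₁ then P₂; paths through both = C(8, 5)·C(5, 1)·C(5, 4) = 1400. Avoid both = 43758 − 14112 − 8580 + 1400 = 22466.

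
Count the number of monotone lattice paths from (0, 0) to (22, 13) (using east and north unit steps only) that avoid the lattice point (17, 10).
Number of paths = 1003905840

Total paths from (0, 0) to (22, 13): C(35, 22) = 1476337800. Paths through (17, 10): (paths (0, 0) → (17, 10)) × (paths (17, 10) → (22, 13)) = C(27, 17) · C(8, 5) = 8436285 · 56 = 472431960. Avoidance count = 1476337800 − 472431960 = 1003905840.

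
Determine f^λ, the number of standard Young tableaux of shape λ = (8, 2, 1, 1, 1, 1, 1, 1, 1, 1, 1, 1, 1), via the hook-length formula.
# SYT of shape (8, 2, 1, 1, 1, 1, 1, 1, 1, 1, 1, 1, 1) = 854658

Hook-length formula: f^λ = n! / Π hook(c), product over all cells c of the Young diagram. For λ = (8, 2, 1, 1, 1, 1, 1, 1, 1, 1, 1, 1, 1), n = 21 boxes. Hook lengths by row (left-to-right, top-to-bottom): [20, 8, 6, 5, 4, 3, 2, 1]; [13, 1]; [11]; [10]; [9]; [8]; [7]; [6]; [5]; [4]; [3]; [2]; [1]. Product of hooks = 59779399680000. So f^λ = 21! / 59779399680000 = 51090942171709440000 / 59779399680000 = 854658.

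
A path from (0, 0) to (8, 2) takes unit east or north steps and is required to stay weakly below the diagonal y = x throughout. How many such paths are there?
Number of paths = 35

By the reflection principle (André's argument), the number of monotone paths to (8, 2) with n ≤ m that never go above y = x is C(10, 8) − C(10, 9) = 45 − 10 = 35.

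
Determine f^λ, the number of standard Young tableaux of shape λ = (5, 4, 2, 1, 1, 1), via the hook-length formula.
# SYT of shape (5, 4, 2, 1, 1, 1) = 63063

Hook-length formula: f^λ = n! / Π hook(c), product over all cells c of the Young diagram. For λ = (5, 4, 2, 1, 1, 1), n = 14 boxes. Hook lengths by row (left-to-right, top-to-bottom): [10, 6, 4, 3, 1]; [8, 4, 2, 1]; [5, 1]; [3]; [2]; [1]. Product of hooks = 1382400. So f^λ = 14! / 1382400 = 87178291200 / 1382400 = 63063.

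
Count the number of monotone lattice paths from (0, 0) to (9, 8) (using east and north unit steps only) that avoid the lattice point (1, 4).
Number of paths = 21835

Total paths from (0, 0) to (9, 8): C(17, 9) = 24310. Paths through (1, 4): (paths (0, 0) → (1, 4)) × (paths (1, 4) → (9, 8)) = C(5, 1) · C(12, 8) = 5 · 495 = 2475. Avoidance count = 24310 − 2475 = 21835.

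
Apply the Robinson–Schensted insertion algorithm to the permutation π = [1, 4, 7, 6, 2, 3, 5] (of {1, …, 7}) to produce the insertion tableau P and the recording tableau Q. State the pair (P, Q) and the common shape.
P = [1, 2, 3, 5] / [4, 6] / [7];  Q = [1, 2, 3, 7] / [4, 6] / [5];  common shape = (4, 2, 1)

Row-insert the values π_1, π_2, … into P one at a time, bumping the leftmost entry strictly greater than the inserted value down to the next row. The recording tableau Q records, in position (i, j), the step at which that cell was added to P.
  Insert 1 (step 1): P = [1];  Q = [1]
  Insert 4 (step 2): P = [1, 4];  Q = [1, 2]
  Insert 7 (step 3): P = [1, 4, 7];  Q = [1, 2, 3]
  Insert 6 (step 4): P = [1, 4, 6] / [7];  Q = [1, 2, 3] / [4]
  Insert 2 (step 5): P = [1, 2, 6] / [4] / [7];  Q = [1, 2, 3] / [4] / [5]
  Insert 3 (step 6): P = [1, 2, 3] / [4, 6] / [7];  Q = [1, 2, 3] / [4, 6] / [5]
  Insert 5 (step 7): P = [1, 2, 3, 5] / [4, 6] / [7];  Q = [1, 2, 3, 7] / [4, 6] / [5]
Final shape: (4, 2, 1).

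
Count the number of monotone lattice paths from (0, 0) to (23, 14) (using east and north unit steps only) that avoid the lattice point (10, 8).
Number of paths = 4919844744

Total paths from (0, 0) to (23, 14): C(37, 23) = 6107086800. Paths through (10, 8): (paths (0, 0) → (10, 8)) × (paths (10, 8) → (23, 14)) = C(18, 10) · C(19, 13) = 43758 · 27132 = 1187242056. Avoidance count = 6107086800 − 1187242056 = 4919844744.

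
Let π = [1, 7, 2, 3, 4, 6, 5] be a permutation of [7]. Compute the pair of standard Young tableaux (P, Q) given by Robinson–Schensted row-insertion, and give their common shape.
P = [1, 2, 3, 4, 5] / [6] / [7];  Q = [1, 2, 4, 5, 6] / [3] / [7];  common shape = (5, 1, 1)

Row-insert the values π_1, π_2, … into P one at a time, bumping the leftmost entry strictly greater than the inserted value down to the next row. The recording tableau Q records, in position (i, j), the step at which that cell was added to P.
  Insert 1 (step 1): P = [1];  Q = [1]
  Insert 7 (step 2): P = [1, 7];  Q = [1, 2]
  Insert 2 (step 3): P = [1, 2] / [7];  Q = [1, 2] / [3]
  Insert 3 (step 4): P = [1, 2, 3] / [7];  Q = [1, 2, 4] / [3]
  Insert 4 (step 5): P = [1, 2, 3, 4] / [7];  Q = [1, 2, 4, 5] / [3]
  Insert 6 (step 6): P = [1, 2, 3, 4, 6] / [7];  Q = [1, 2, 4, 5, 6] / [3]
  Insert 5 (step 7): P = [1, 2, 3, 4, 5] / [6] / [7];  Q = [1, 2, 4, 5, 6] / [3] / [7]
Final shape: (5, 1, 1).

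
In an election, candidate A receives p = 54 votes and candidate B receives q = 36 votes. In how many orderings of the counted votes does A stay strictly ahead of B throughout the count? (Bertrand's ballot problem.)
Strict-lead orderings = 3460290934255916316653724

Total orderings of the 90 votes with 54 for A: C(90, 54) = 17301454671279581583268620. By the Bertrand ballot formula (Cycle Lemma / reflection principle), the number of orderings in which A is strictly ahead of B throughout is (p − q)/(p + q) · C(p + q, p) = (54 − 36)/(54 + 36) · 17301454671279581583268620 = 3460290934255916316653724.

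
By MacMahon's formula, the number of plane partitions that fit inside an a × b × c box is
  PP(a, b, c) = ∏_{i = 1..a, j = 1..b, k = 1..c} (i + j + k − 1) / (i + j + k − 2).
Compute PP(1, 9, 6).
PP(1, 9, 6) = 5005

Evaluate the triple product over i = 1..1, j = 1..9, k = 1..6. The factors are (2/1) · (3/2) · (4/3) · (5/4) · (6/5) · (7/6) · (3/2) · (4/3) · … (54 factors total). The numerators and denominators telescope so the product is an integer; carrying out the multiplication exactly gives PP(1, 9, 6) = 5005.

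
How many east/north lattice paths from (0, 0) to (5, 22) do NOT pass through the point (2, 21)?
Number of paths = 79718

Total paths from (0, 0) to (5, 22): C(27, 5) = 80730. Paths through (2, 21): (paths (0, 0) → (2, 21)) × (paths (2, 21) → (5, 22)) = C(23, 2) · C(4, 3) = 253 · 4 = 1012. Avoidance count = 80730 − 1012 = 79718.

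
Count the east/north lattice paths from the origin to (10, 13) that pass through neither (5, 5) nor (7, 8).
Number of paths = 600502

Inclusion–exclusion. Total paths: C(23, 10) = 1144066. Through P₁: C(10, 5)·C(13, 5) = 324324. Through P₂: C(15, 7)·C(8, 3) = 360360. Since P₁ is strictly southwest of P₂, a monotone path through both must visit P₁ then P₂; paths through both = C(10, 5)·C(5, 2)·C(8, 3) = 141120. Avoid both = 1144066 − 324324 − 360360 + 141120 = 600502.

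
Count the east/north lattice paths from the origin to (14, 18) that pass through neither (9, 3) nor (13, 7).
Number of paths = 467279280

Inclusion–exclusion. Total paths: C(32, 14) = 471435600. Through P₁: C(12, 9)·C(20, 5) = 3410880. Through P₂: C(20, 13)·C(12, 1) = 930240. Since P₁ is strictly southwest of P₂, a monotone path through both must visit P₁ then P₂; paths through both = C(12, 9)·C(8, 4)·C(12, 1) = 184800. Avoid both = 471435600 − 3410880 − 930240 + 184800 = 467279280.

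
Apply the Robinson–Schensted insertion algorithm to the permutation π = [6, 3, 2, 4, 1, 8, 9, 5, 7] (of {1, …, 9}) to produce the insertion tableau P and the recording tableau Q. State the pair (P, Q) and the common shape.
P = [1, 4, 5, 7] / [2, 8, 9] / [3] / [6];  Q = [1, 4, 6, 7] / [2, 8, 9] / [3] / [5];  common shape = (4, 3, 1, 1)

Row-insert the values π_1, π_2, … into P one at a time, bumping the leftmost entry strictly greater than the inserted value down to the next row. The recording tableau Q records, in position (i, j), the step at which that cell was added to P.
  Insert 6 (step 1): P = [6];  Q = [1]
  Insert 3 (step 2): P = [3] / [6];  Q = [1] / [2]
  Insert 2 (step 3): P = [2] / [3] / [6];  Q = [1] / [2] / [3]
  Insert 4 (step 4): P = [2, 4] / [3] / [6];  Q = [1, 4] / [2] / [3]
  Insert 1 (step 5): P = [1, 4] / [2] / [3] / [6];  Q = [1, 4] / [2] / [3] / [5]
  Insert 8 (step 6): P = [1, 4, 8] / [2] / [3] / [6];  Q = [1, 4, 6] / [2] / [3] / [5]
  Insert 9 (step 7): P = [1, 4, 8, 9] / [2] / [3] / [6];  Q = [1, 4, 6, 7] / [2] / [3] / [5]
  Insert 5 (step 8): P = [1, 4, 5, 9] / [2, 8] / [3] / [6];  Q = [1, 4, 6, 7] / [2, 8] / [3] / [5]
  Insert 7 (step 9): P = [1, 4, 5, 7] / [2, 8, 9] / [3] / [6];  Q = [1, 4, 6, 7] / [2, 8, 9] / [3] / [5]
Final shape: (4, 3, 1, 1).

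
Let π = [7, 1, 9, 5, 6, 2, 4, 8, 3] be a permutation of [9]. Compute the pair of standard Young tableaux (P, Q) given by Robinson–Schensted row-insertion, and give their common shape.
P = [1, 2, 3, 8] / [4, 6] / [5, 9] / [7];  Q = [1, 3, 5, 8] / [2, 4] / [6, 7] / [9];  common shape = (4, 2, 2, 1)

Row-insert the values π_1, π_2, … into P one at a time, bumping the leftmost entry strictly greater than the inserted value down to the next row. The recording tableau Q records, in position (i, j), the step at which that cell was added to P.
  Insert 7 (step 1): P = [7];  Q = [1]
  Insert 1 (step 2): P = [1] / [7];  Q = [1] / [2]
  Insert 9 (step 3): P = [1, 9] / [7];  Q = [1, 3] / [2]
  Insert 5 (step 4): P = [1, 5] / [7, 9];  Q = [1, 3] / [2, 4]
  Insert 6 (step 5): P = [1, 5, 6] / [7, 9];  Q = [1, 3, 5] / [2, 4]
  Insert 2 (step 6): P = [1, 2, 6] / [5, 9] / [7];  Q = [1, 3, 5] / [2, 4] / [6]
  Insert 4 (step 7): P = [1, 2, 4] / [5, 6] / [7, 9];  Q = [1, 3, 5] / [2, 4] / [6, 7]
  Insert 8 (step 8): P = [1, 2, 4, 8] / [5, 6] / [7, 9];  Q = [1, 3, 5, 8] / [2, 4] / [6, 7]
  Insert 3 (step 9): P = [1, 2, 3, 8] / [4, 6] / [5, 9] / [7];  Q = [1, 3, 5, 8] / [2, 4] / [6, 7] / [9]
Final shape: (4, 2, 2, 1).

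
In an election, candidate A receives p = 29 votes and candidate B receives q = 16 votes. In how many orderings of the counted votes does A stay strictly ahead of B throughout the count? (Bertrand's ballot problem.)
Strict-lead orderings = 186803188858

Total orderings of the 45 votes with 29 for A: C(45, 29) = 646626422970. By the Bertrand ballot formula (Cycle Lemma / reflection principle), the number of orderings in which A is strictly ahead of B throughout is (p − q)/(p + q) · C(p + q, p) = (29 − 16)/(29 + 16) · 646626422970 = 186803188858.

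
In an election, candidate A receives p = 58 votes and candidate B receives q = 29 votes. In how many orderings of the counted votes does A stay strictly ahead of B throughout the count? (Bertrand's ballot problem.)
Strict-lead orderings = 33805622655676055586120

Total orderings of the 87 votes with 58 for A: C(87, 58) = 101416867967028166758360. By the Bertrand ballot formula (Cycle Lemma / reflection principle), the number of orderings in which A is strictly ahead of B throughout is (p − q)/(p + q) · C(p + q, p) = (58 − 29)/(58 + 29) · 101416867967028166758360 = 33805622655676055586120.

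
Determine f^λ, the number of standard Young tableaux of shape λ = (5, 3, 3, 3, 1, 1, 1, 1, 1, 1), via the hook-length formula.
# SYT of shape (5, 3, 3, 3, 1, 1, 1, 1, 1, 1) = 20155200

Hook-length formula: f^λ = n! / Π hook(c), product over all cells c of the Young diagram. For λ = (5, 3, 3, 3, 1, 1, 1, 1, 1, 1), n = 20 boxes. Hook lengths by row (left-to-right, top-to-bottom): [14, 7, 6, 2, 1]; [11, 4, 3]; [10, 3, 2]; [9, 2, 1]; [6]; [5]; [4]; [3]; [2]; [1]. Product of hooks = 120708403200. So f^λ = 20! / 120708403200 = 2432902008176640000 / 120708403200 = 20155200.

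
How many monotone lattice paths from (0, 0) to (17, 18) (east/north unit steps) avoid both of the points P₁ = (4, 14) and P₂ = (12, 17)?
Number of paths = 4221938640

Inclusion–exclusion. Total paths: C(35, 17) = 4537567650. Through P₁: C(18, 4)·C(17, 13) = 7282800. Through P₂: C(29, 12)·C(6, 5) = 311375610. Since P₁ is strictly southwest of P₂, a monotone path through both must visit P₁ then P₂; paths through both = C(18, 4)·C(11, 8)·C(6, 5) = 3029400. Avoid both = 4537567650 − 7282800 − 311375610 + 3029400 = 4221938640.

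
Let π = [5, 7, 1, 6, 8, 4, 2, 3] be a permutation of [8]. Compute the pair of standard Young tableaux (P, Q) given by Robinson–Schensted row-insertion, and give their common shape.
P = [1, 2, 3] / [4, 6, 8] / [5] / [7];  Q = [1, 2, 5] / [3, 4, 8] / [6] / [7];  common shape = (3, 3, 1, 1)

Row-insert the values π_1, π_2, … into P one at a time, bumping the leftmost entry strictly greater than the inserted value down to the next row. The recording tableau Q records, in position (i, j), the step at which that cell was added to P.
  Insert 5 (step 1): P = [5];  Q = [1]
  Insert 7 (step 2): P = [5, 7];  Q = [1, 2]
  Insert 1 (step 3): P = [1, 7] / [5];  Q = [1, 2] / [3]
  Insert 6 (step 4): P = [1, 6] / [5, 7];  Q = [1, 2] / [3, 4]
  Insert 8 (step 5): P = [1, 6, 8] / [5, 7];  Q = [1, 2, 5] / [3, 4]
  Insert 4 (step 6): P = [1, 4, 8] / [5, 6] / [7];  Q = [1, 2, 5] / [3, 4] / [6]
  Insert 2 (step 7): P = [1, 2, 8] / [4, 6] / [5] / [7];  Q = [1, 2, 5] / [3, 4] / [6] / [7]
  Insert 3 (step 8): P = [1, 2, 3] / [4, 6, 8] / [5] / [7];  Q = [1, 2, 5] / [3, 4, 8] / [6] / [7]
Final shape: (3, 3, 1, 1).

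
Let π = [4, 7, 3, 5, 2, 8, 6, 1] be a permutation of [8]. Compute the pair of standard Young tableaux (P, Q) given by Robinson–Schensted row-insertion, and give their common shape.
P = [1, 5, 6] / [2, 7, 8] / [3] / [4];  Q = [1, 2, 6] / [3, 4, 7] / [5] / [8];  common shape = (3, 3, 1, 1)

Row-insert the values π_1, π_2, … into P one at a time, bumping the leftmost entry strictly greater than the inserted value down to the next row. The recording tableau Q records, in position (i, j), the step at which that cell was added to P.
  Insert 4 (step 1): P = [4];  Q = [1]
  Insert 7 (step 2): P = [4, 7];  Q = [1, 2]
  Insert 3 (step 3): P = [3, 7] / [4];  Q = [1, 2] / [3]
  Insert 5 (step 4): P = [3, 5] / [4, 7];  Q = [1, 2] / [3, 4]
  Insert 2 (step 5): P = [2, 5] / [3, 7] / [4];  Q = [1, 2] / [3, 4] / [5]
  Insert 8 (step 6): P = [2, 5, 8] / [3, 7] / [4];  Q = [1, 2, 6] / [3, 4] / [5]
  Insert 6 (step 7): P = [2, 5, 6] / [3, 7, 8] / [4];  Q = [1, 2, 6] / [3, 4, 7] / [5]
  Insert 1 (step 8): P = [1, 5, 6] / [2, 7, 8] / [3] / [4];  Q = [1, 2, 6] / [3, 4, 7] / [5] / [8]
Final shape: (3, 3, 1, 1).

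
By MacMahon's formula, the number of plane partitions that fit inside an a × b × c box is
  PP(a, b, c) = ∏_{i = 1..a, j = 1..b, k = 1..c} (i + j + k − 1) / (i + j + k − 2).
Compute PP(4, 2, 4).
PP(4, 2, 4) = 1764

Evaluate the triple product over i = 1..4, j = 1..2, k = 1..4. The factors are (2/1) · (3/2) · (4/3) · (5/4) · (3/2) · (4/3) · (5/4) · (6/5) · … (32 factors total). The numerators and denominators telescope so the product is an integer; carrying out the multiplication exactly gives PP(4, 2, 4) = 1764.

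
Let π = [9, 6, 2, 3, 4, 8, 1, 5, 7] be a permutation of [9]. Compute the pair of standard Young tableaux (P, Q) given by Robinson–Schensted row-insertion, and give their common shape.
P = [1, 3, 4, 5, 7] / [2, 8] / [6] / [9];  Q = [1, 4, 5, 6, 9] / [2, 8] / [3] / [7];  common shape = (5, 2, 1, 1)

Row-insert the values π_1, π_2, … into P one at a time, bumping the leftmost entry strictly greater than the inserted value down to the next row. The recording tableau Q records, in position (i, j), the step at which that cell was added to P.
  Insert 9 (step 1): P = [9];  Q = [1]
  Insert 6 (step 2): P = [6] / [9];  Q = [1] / [2]
  Insert 2 (step 3): P = [2] / [6] / [9];  Q = [1] / [2] / [3]
  Insert 3 (step 4): P = [2, 3] / [6] / [9];  Q = [1, 4] / [2] / [3]
  Insert 4 (step 5): P = [2, 3, 4] / [6] / [9];  Q = [1, 4, 5] / [2] / [3]
  Insert 8 (step 6): P = [2, 3, 4, 8] / [6] / [9];  Q = [1, 4, 5, 6] / [2] / [3]
  Insert 1 (step 7): P = [1, 3, 4, 8] / [2] / [6] / [9];  Q = [1, 4, 5, 6] / [2] / [3] / [7]
  Insert 5 (step 8): P = [1, 3, 4, 5] / [2, 8] / [6] / [9];  Q = [1, 4, 5, 6] / [2, 8] / [3] / [7]
  Insert 7 (step 9): P = [1, 3, 4, 5, 7] / [2, 8] / [6] / [9];  Q = [1, 4, 5, 6, 9] / [2, 8] / [3] / [7]
Final shape: (5, 2, 1, 1).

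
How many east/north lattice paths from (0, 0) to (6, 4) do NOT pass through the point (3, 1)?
Number of paths = 130

Total paths from (0, 0) to (6, 4): C(10, 6) = 210. Paths through (3, 1): (paths (0, 0) → (3, 1)) × (paths (3, 1) → (6, 4)) = C(4, 3) · C(6, 3) = 4 · 20 = 80. Avoidance count = 210 − 80 = 130.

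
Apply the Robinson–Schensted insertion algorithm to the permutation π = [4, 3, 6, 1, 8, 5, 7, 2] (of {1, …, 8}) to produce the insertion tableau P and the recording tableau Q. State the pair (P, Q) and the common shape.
P = [1, 2, 7] / [3, 5, 8] / [4, 6];  Q = [1, 3, 5] / [2, 6, 7] / [4, 8];  common shape = (3, 3, 2)

Row-insert the values π_1, π_2, … into P one at a time, bumping the leftmost entry strictly greater than the inserted value down to the next row. The recording tableau Q records, in position (i, j), the step at which that cell was added to P.
  Insert 4 (step 1): P = [4];  Q = [1]
  Insert 3 (step 2): P = [3] / [4];  Q = [1] / [2]
  Insert 6 (step 3): P = [3, 6] / [4];  Q = [1, 3] / [2]
  Insert 1 (step 4): P = [1, 6] / [3] / [4];  Q = [1, 3] / [2] / [4]
  Insert 8 (step 5): P = [1, 6, 8] / [3] / [4];  Q = [1, 3, 5] / [2] / [4]
  Insert 5 (step 6): P = [1, 5, 8] / [3, 6] / [4];  Q = [1, 3, 5] / [2, 6] / [4]
  Insert 7 (step 7): P = [1, 5, 7] / [3, 6, 8] / [4];  Q = [1, 3, 5] / [2, 6, 7] / [4]
  Insert 2 (step 8): P = [1, 2, 7] / [3, 5, 8] / [4, 6];  Q = [1, 3, 5] / [2, 6, 7] / [4, 8]
Final shape: (3, 3, 2).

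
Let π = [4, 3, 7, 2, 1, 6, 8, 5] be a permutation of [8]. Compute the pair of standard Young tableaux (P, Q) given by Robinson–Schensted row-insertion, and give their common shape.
P = [1, 5, 8] / [2, 6] / [3, 7] / [4];  Q = [1, 3, 7] / [2, 6] / [4, 8] / [5];  common shape = (3, 2, 2, 1)

Row-insert the values π_1, π_2, … into P one at a time, bumping the leftmost entry strictly greater than the inserted value down to the next row. The recording tableau Q records, in position (i, j), the step at which that cell was added to P.
  Insert 4 (step 1): P = [4];  Q = [1]
  Insert 3 (step 2): P = [3] / [4];  Q = [1] / [2]
  Insert 7 (step 3): P = [3, 7] / [4];  Q = [1, 3] / [2]
  Insert 2 (step 4): P = [2, 7] / [3] / [4];  Q = [1, 3] / [2] / [4]
  Insert 1 (step 5): P = [1, 7] / [2] / [3] / [4];  Q = [1, 3] / [2] / [4] / [5]
  Insert 6 (step 6): P = [1, 6] / [2, 7] / [3] / [4];  Q = [1, 3] / [2, 6] / [4] / [5]
  Insert 8 (step 7): P = [1, 6, 8] / [2, 7] / [3] / [4];  Q = [1, 3, 7] / [2, 6] / [4] / [5]
  Insert 5 (step 8): P = [1, 5, 8] / [2, 6] / [3, 7] / [4];  Q = [1, 3, 7] / [2, 6] / [4, 8] / [5]
Final shape: (3, 2, 2, 1).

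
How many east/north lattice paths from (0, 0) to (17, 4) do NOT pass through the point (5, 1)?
Number of paths = 3255

Total paths from (0, 0) to (17, 4): C(21, 17) = 5985. Paths through (5, 1): (paths (0, 0) → (5, 1)) × (paths (5, 1) → (17, 4)) = C(6, 5) · C(15, 12) = 6 · 455 = 2730. Avoidance count = 5985 − 2730 = 3255.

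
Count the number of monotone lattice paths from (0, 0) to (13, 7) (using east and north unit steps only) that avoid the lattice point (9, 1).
Number of paths = 75420

Total paths from (0, 0) to (13, 7): C(20, 13) = 77520. Paths through (9, 1): (paths (0, 0) → (9, 1)) × (paths (9, 1) → (13, 7)) = C(10, 9) · C(10, 4) = 10 · 210 = 2100. Avoidance count = 77520 − 2100 = 75420.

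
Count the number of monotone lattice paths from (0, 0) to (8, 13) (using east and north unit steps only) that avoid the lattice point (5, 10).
Number of paths = 143430

Total paths from (0, 0) to (8, 13): C(21, 8) = 203490. Paths through (5, 10): (paths (0, 0) → (5, 10)) × (paths (5, 10) → (8, 13)) = C(15, 5) · C(6, 3) = 3003 · 20 = 60060. Avoidance count = 203490 − 60060 = 143430.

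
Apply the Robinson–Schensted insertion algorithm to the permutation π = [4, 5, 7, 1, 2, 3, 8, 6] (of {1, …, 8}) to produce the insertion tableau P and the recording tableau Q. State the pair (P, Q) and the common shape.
P = [1, 2, 3, 6] / [4, 5, 7, 8];  Q = [1, 2, 3, 7] / [4, 5, 6, 8];  common shape = (4, 4)

Row-insert the values π_1, π_2, … into P one at a time, bumping the leftmost entry strictly greater than the inserted value down to the next row. The recording tableau Q records, in position (i, j), the step at which that cell was added to P.
  Insert 4 (step 1): P = [4];  Q = [1]
  Insert 5 (step 2): P = [4, 5];  Q = [1, 2]
  Insert 7 (step 3): P = [4, 5, 7];  Q = [1, 2, 3]
  Insert 1 (step 4): P = [1, 5, 7] / [4];  Q = [1, 2, 3] / [4]
  Insert 2 (step 5): P = [1, 2, 7] / [4, 5];  Q = [1, 2, 3] / [4, 5]
  Insert 3 (step 6): P = [1, 2, 3] / [4, 5, 7];  Q = [1, 2, 3] / [4, 5, 6]
  Insert 8 (step 7): P = [1, 2, 3, 8] / [4, 5, 7];  Q = [1, 2, 3, 7] / [4, 5, 6]
  Insert 6 (step 8): P = [1, 2, 3, 6] / [4, 5, 7, 8];  Q = [1, 2, 3, 7] / [4, 5, 6, 8]
Final shape: (4, 4).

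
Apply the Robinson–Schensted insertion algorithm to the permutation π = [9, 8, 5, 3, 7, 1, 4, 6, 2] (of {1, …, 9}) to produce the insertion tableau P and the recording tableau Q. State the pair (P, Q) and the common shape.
P = [1, 2, 6] / [3, 4] / [5, 7] / [8] / [9];  Q = [1, 5, 8] / [2, 7] / [3, 9] / [4] / [6];  common shape = (3, 2, 2, 1, 1)

Row-insert the values π_1, π_2, … into P one at a time, bumping the leftmost entry strictly greater than the inserted value down to the next row. The recording tableau Q records, in position (i, j), the step at which that cell was added to P.
  Insert 9 (step 1): P = [9];  Q = [1]
  Insert 8 (step 2): P = [8] / [9];  Q = [1] / [2]
  Insert 5 (step 3): P = [5] / [8] / [9];  Q = [1] / [2] / [3]
  Insert 3 (step 4): P = [3] / [5] / [8] / [9];  Q = [1] / [2] / [3] / [4]
  Insert 7 (step 5): P = [3, 7] / [5] / [8] / [9];  Q = [1, 5] / [2] / [3] / [4]
  Insert 1 (step 6): P = [1, 7] / [3] / [5] / [8] / [9];  Q = [1, 5] / [2] / [3] / [4] / [6]
  Insert 4 (step 7): P = [1, 4] / [3, 7] / [5] / [8] / [9];  Q = [1, 5] / [2, 7] / [3] / [4] / [6]
  Insert 6 (step 8): P = [1, 4, 6] / [3, 7] / [5] / [8] / [9];  Q = [1, 5, 8] / [2, 7] / [3] / [4] / [6]
  Insert 2 (step 9): P = [1, 2, 6] / [3, 4] / [5, 7] / [8] / [9];  Q = [1, 5, 8] / [2, 7] / [3, 9] / [4] / [6]
Final shape: (3, 2, 2, 1, 1).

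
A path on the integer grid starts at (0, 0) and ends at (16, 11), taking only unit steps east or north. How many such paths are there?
Number of paths = 13037895

A monotone lattice path from (0, 0) to (16, 11) consists of 16 east steps and 11 north steps in some order, so it is determined by which 16 of the 27 steps are east. The count is C(27, 16) = 13037895.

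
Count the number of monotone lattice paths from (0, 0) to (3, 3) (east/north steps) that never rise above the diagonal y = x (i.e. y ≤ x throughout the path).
Number of paths = 5

By the reflection principle (André's argument), the number of monotone paths to (3, 3) with n ≤ m that never go above y = x is C(6, 3) − C(6, 4) = 20 − 15 = 5.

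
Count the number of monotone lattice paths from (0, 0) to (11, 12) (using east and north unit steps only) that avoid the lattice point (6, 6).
Number of paths = 925190

Total paths from (0, 0) to (11, 12): C(23, 11) = 1352078. Paths through (6, 6): (paths (0, 0) → (6, 6)) × (paths (6, 6) → (11, 12)) = C(12, 6) · C(11, 5) = 924 · 462 = 426888. Avoidance count = 1352078 − 426888 = 925190.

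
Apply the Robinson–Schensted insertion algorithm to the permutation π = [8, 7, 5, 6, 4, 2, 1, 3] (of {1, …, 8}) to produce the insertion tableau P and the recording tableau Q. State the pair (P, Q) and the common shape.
P = [1, 3] / [2, 6] / [4] / [5] / [7] / [8];  Q = [1, 4] / [2, 8] / [3] / [5] / [6] / [7];  common shape = (2, 2, 1, 1, 1, 1)

Row-insert the values π_1, π_2, … into P one at a time, bumping the leftmost entry strictly greater than the inserted value down to the next row. The recording tableau Q records, in position (i, j), the step at which that cell was added to P.
  Insert 8 (step 1): P = [8];  Q = [1]
  Insert 7 (step 2): P = [7] / [8];  Q = [1] / [2]
  Insert 5 (step 3): P = [5] / [7] / [8];  Q = [1] / [2] / [3]
  Insert 6 (step 4): P = [5, 6] / [7] / [8];  Q = [1, 4] / [2] / [3]
  Insert 4 (step 5): P = [4, 6] / [5] / [7] / [8];  Q = [1, 4] / [2] / [3] / [5]
  Insert 2 (step 6): P = [2, 6] / [4] / [5] / [7] / [8];  Q = [1, 4] / [2] / [3] / [5] / [6]
  Insert 1 (step 7): P = [1, 6] / [2] / [4] / [5] / [7] / [8];  Q = [1, 4] / [2] / [3] / [5] / [6] / [7]
  Insert 3 (step 8): P = [1, 3] / [2, 6] / [4] / [5] / [7] / [8];  Q = [1, 4] / [2, 8] / [3] / [5] / [6] / [7]
Final shape: (2, 2, 1, 1, 1, 1).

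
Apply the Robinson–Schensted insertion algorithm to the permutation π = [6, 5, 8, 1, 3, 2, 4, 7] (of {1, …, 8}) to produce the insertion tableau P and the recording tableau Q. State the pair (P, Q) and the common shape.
P = [1, 2, 4, 7] / [3, 8] / [5] / [6];  Q = [1, 3, 7, 8] / [2, 5] / [4] / [6];  common shape = (4, 2, 1, 1)

Row-insert the values π_1, π_2, … into P one at a time, bumping the leftmost entry strictly greater than the inserted value down to the next row. The recording tableau Q records, in position (i, j), the step at which that cell was added to P.
  Insert 6 (step 1): P = [6];  Q = [1]
  Insert 5 (step 2): P = [5] / [6];  Q = [1] / [2]
  Insert 8 (step 3): P = [5, 8] / [6];  Q = [1, 3] / [2]
  Insert 1 (step 4): P = [1, 8] / [5] / [6];  Q = [1, 3] / [2] / [4]
  Insert 3 (step 5): P = [1, 3] / [5, 8] / [6];  Q = [1, 3] / [2, 5] / [4]
  Insert 2 (step 6): P = [1, 2] / [3, 8] / [5] / [6];  Q = [1, 3] / [2, 5] / [4] / [6]
  Insert 4 (step 7): P = [1, 2, 4] / [3, 8] / [5] / [6];  Q = [1, 3, 7] / [2, 5] / [4] / [6]
  Insert 7 (step 8): P = [1, 2, 4, 7] / [3, 8] / [5] / [6];  Q = [1, 3, 7, 8] / [2, 5] / [4] / [6]
Final shape: (4, 2, 1, 1).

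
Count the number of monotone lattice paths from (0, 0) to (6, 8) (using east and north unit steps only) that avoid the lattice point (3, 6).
Number of paths = 2163

Total paths from (0, 0) to (6, 8): C(14, 6) = 3003. Paths through (3, 6): (paths (0, 0) → (3, 6)) × (paths (3, 6) → (6, 8)) = C(9, 3) · C(5, 3) = 84 · 10 = 840. Avoidance count = 3003 − 840 = 2163.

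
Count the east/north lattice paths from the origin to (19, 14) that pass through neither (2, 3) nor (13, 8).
Number of paths = 456402960

Inclusion–exclusion. Total paths: C(33, 19) = 818809200. Through P₁: C(5, 2)·C(28, 17) = 214741800. Through P₂: C(21, 13)·C(12, 6) = 188024760. Since P₁ is strictly southwest of P₂, a monotone path through both must visit P₁ then P₂; paths through both = C(5, 2)·C(16, 11)·C(12, 6) = 40360320. Avoid both = 818809200 − 214741800 − 188024760 + 40360320 = 456402960.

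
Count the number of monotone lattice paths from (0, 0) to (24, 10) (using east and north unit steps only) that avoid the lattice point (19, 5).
Number of paths = 120417132

Total paths from (0, 0) to (24, 10): C(34, 24) = 131128140. Paths through (19, 5): (paths (0, 0) → (19, 5)) × (paths (19, 5) → (24, 10)) = C(24, 19) · C(10, 5) = 42504 · 252 = 10711008. Avoidance count = 131128140 − 10711008 = 120417132.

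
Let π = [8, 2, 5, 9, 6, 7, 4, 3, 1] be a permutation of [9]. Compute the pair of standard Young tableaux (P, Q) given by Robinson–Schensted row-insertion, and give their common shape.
P = [1, 3, 6, 7] / [2, 9] / [4] / [5] / [8];  Q = [1, 3, 4, 6] / [2, 5] / [7] / [8] / [9];  common shape = (4, 2, 1, 1, 1)

Row-insert the values π_1, π_2, … into P one at a time, bumping the leftmost entry strictly greater than the inserted value down to the next row. The recording tableau Q records, in position (i, j), the step at which that cell was added to P.
  Insert 8 (step 1): P = [8];  Q = [1]
  Insert 2 (step 2): P = [2] / [8];  Q = [1] / [2]
  Insert 5 (step 3): P = [2, 5] / [8];  Q = [1, 3] / [2]
  Insert 9 (step 4): P = [2, 5, 9] / [8];  Q = [1, 3, 4] / [2]
  Insert 6 (step 5): P = [2, 5, 6] / [8, 9];  Q = [1, 3, 4] / [2, 5]
  Insert 7 (step 6): P = [2, 5, 6, 7] / [8, 9];  Q = [1, 3, 4, 6] / [2, 5]
  Insert 4 (step 7): P = [2, 4, 6, 7] / [5, 9] / [8];  Q = [1, 3, 4, 6] / [2, 5] / [7]
  Insert 3 (step 8): P = [2, 3, 6, 7] / [4, 9] / [5] / [8];  Q = [1, 3, 4, 6] / [2, 5] / [7] / [8]
  Insert 1 (step 9): P = [1, 3, 6, 7] / [2, 9] / [4] / [5] / [8];  Q = [1, 3, 4, 6] / [2, 5] / [7] / [8] / [9]
Final shape: (4, 2, 1, 1, 1).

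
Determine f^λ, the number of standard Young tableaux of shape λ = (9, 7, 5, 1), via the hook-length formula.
# SYT of shape (9, 7, 5, 1) = 213393180

Hook-length formula: f^λ = n! / Π hook(c), product over all cells c of the Young diagram. For λ = (9, 7, 5, 1), n = 22 boxes. Hook lengths by row (left-to-right, top-to-bottom): [12, 10, 9, 8, 7, 5, 4, 2, 1]; [9, 7, 6, 5, 4, 2, 1]; [6, 4, 3, 2, 1]; [1]. Product of hooks = 5267275776000. So f^λ = 22! / 5267275776000 = 1124000727777607680000 / 5267275776000 = 213393180.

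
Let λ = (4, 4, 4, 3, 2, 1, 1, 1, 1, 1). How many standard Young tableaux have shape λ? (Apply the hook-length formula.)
# SYT of shape (4, 4, 4, 3, 2, 1, 1, 1, 1, 1) = 382018560

Hook-length formula: f^λ = n! / Π hook(c), product over all cells c of the Young diagram. For λ = (4, 4, 4, 3, 2, 1, 1, 1, 1, 1), n = 22 boxes. Hook lengths by row (left-to-right, top-to-bottom): [13, 7, 5, 3]; [12, 6, 4, 2]; [11, 5, 3, 1]; [9, 3, 1]; [7, 1]; [5]; [4]; [3]; [2]; [1]. Product of hooks = 2942267328000. So f^λ = 22! / 2942267328000 = 1124000727777607680000 / 2942267328000 = 382018560.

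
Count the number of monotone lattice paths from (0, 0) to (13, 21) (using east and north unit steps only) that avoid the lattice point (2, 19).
Number of paths = 927967380

Total paths from (0, 0) to (13, 21): C(34, 13) = 927983760. Paths through (2, 19): (paths (0, 0) → (2, 19)) × (paths (2, 19) → (13, 21)) = C(21, 2) · C(13, 11) = 210 · 78 = 16380. Avoidance count = 927983760 − 16380 = 927967380.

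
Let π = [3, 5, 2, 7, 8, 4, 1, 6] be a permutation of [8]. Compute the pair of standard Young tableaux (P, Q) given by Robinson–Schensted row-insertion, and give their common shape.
P = [1, 4, 6, 8] / [2, 5, 7] / [3];  Q = [1, 2, 4, 5] / [3, 6, 8] / [7];  common shape = (4, 3, 1)

Row-insert the values π_1, π_2, … into P one at a time, bumping the leftmost entry strictly greater than the inserted value down to the next row. The recording tableau Q records, in position (i, j), the step at which that cell was added to P.
  Insert 3 (step 1): P = [3];  Q = [1]
  Insert 5 (step 2): P = [3, 5];  Q = [1, 2]
  Insert 2 (step 3): P = [2, 5] / [3];  Q = [1, 2] / [3]
  Insert 7 (step 4): P = [2, 5, 7] / [3];  Q = [1, 2, 4] / [3]
  Insert 8 (step 5): P = [2, 5, 7, 8] / [3];  Q = [1, 2, 4, 5] / [3]
  Insert 4 (step 6): P = [2, 4, 7, 8] / [3, 5];  Q = [1, 2, 4, 5] / [3, 6]
  Insert 1 (step 7): P = [1, 4, 7, 8] / [2, 5] / [3];  Q = [1, 2, 4, 5] / [3, 6] / [7]
  Insert 6 (step 8): P = [1, 4, 6, 8] / [2, 5, 7] / [3];  Q = [1, 2, 4, 5] / [3, 6, 8] / [7]
Final shape: (4, 3, 1).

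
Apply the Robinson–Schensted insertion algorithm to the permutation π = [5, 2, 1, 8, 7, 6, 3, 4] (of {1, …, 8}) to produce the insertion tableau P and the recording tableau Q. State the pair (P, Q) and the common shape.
P = [1, 3, 4] / [2, 6] / [5, 7] / [8];  Q = [1, 4, 8] / [2, 5] / [3, 6] / [7];  common shape = (3, 2, 2, 1)

Row-insert the values π_1, π_2, … into P one at a time, bumping the leftmost entry strictly greater than the inserted value down to the next row. The recording tableau Q records, in position (i, j), the step at which that cell was added to P.
  Insert 5 (step 1): P = [5];  Q = [1]
  Insert 2 (step 2): P = [2] / [5];  Q = [1] / [2]
  Insert 1 (step 3): P = [1] / [2] / [5];  Q = [1] / [2] / [3]
  Insert 8 (step 4): P = [1, 8] / [2] / [5];  Q = [1, 4] / [2] / [3]
  Insert 7 (step 5): P = [1, 7] / [2, 8] / [5];  Q = [1, 4] / [2, 5] / [3]
  Insert 6 (step 6): P = [1, 6] / [2, 7] / [5, 8];  Q = [1, 4] / [2, 5] / [3, 6]
  Insert 3 (step 7): P = [1, 3] / [2, 6] / [5, 7] / [8];  Q = [1, 4] / [2, 5] / [3, 6] / [7]
  Insert 4 (step 8): P = [1, 3, 4] / [2, 6] / [5, 7] / [8];  Q = [1, 4, 8] / [2, 5] / [3, 6] / [7]
Final shape: (3, 2, 2, 1).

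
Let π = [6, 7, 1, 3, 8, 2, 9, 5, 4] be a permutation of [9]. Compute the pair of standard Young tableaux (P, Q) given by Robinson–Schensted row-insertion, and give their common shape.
P = [1, 2, 4, 9] / [3, 5, 8] / [6, 7];  Q = [1, 2, 5, 7] / [3, 4, 8] / [6, 9];  common shape = (4, 3, 2)

Row-insert the values π_1, π_2, … into P one at a time, bumping the leftmost entry strictly greater than the inserted value down to the next row. The recording tableau Q records, in position (i, j), the step at which that cell was added to P.
  Insert 6 (step 1): P = [6];  Q = [1]
  Insert 7 (step 2): P = [6, 7];  Q = [1, 2]
  Insert 1 (step 3): P = [1, 7] / [6];  Q = [1, 2] / [3]
  Insert 3 (step 4): P = [1, 3] / [6, 7];  Q = [1, 2] / [3, 4]
  Insert 8 (step 5): P = [1, 3, 8] / [6, 7];  Q = [1, 2, 5] / [3, 4]
  Insert 2 (step 6): P = [1, 2, 8] / [3, 7] / [6];  Q = [1, 2, 5] / [3, 4] / [6]
  Insert 9 (step 7): P = [1, 2, 8, 9] / [3, 7] / [6];  Q = [1, 2, 5, 7] / [3, 4] / [6]
  Insert 5 (step 8): P = [1, 2, 5, 9] / [3, 7, 8] / [6];  Q = [1, 2, 5, 7] / [3, 4, 8] / [6]
  Insert 4 (step 9): P = [1, 2, 4, 9] / [3, 5, 8] / [6, 7];  Q = [1, 2, 5, 7] / [3, 4, 8] / [6, 9]
Final shape: (4, 3, 2).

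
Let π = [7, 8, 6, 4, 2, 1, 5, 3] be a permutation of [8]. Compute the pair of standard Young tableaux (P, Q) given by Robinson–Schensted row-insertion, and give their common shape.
P = [1, 3] / [2, 5] / [4, 8] / [6] / [7];  Q = [1, 2] / [3, 7] / [4, 8] / [5] / [6];  common shape = (2, 2, 2, 1, 1)

Row-insert the values π_1, π_2, … into P one at a time, bumping the leftmost entry strictly greater than the inserted value down to the next row. The recording tableau Q records, in position (i, j), the step at which that cell was added to P.
  Insert 7 (step 1): P = [7];  Q = [1]
  Insert 8 (step 2): P = [7, 8];  Q = [1, 2]
  Insert 6 (step 3): P = [6, 8] / [7];  Q = [1, 2] / [3]
  Insert 4 (step 4): P = [4, 8] / [6] / [7];  Q = [1, 2] / [3] / [4]
  Insert 2 (step 5): P = [2, 8] / [4] / [6] / [7];  Q = [1, 2] / [3] / [4] / [5]
  Insert 1 (step 6): P = [1, 8] / [2] / [4] / [6] / [7];  Q = [1, 2] / [3] / [4] / [5] / [6]
  Insert 5 (step 7): P = [1, 5] / [2, 8] / [4] / [6] / [7];  Q = [1, 2] / [3, 7] / [4] / [5] / [6]
  Insert 3 (step 8): P = [1, 3] / [2, 5] / [4, 8] / [6] / [7];  Q = [1, 2] / [3, 7] / [4, 8] / [5] / [6]
Final shape: (2, 2, 2, 1, 1).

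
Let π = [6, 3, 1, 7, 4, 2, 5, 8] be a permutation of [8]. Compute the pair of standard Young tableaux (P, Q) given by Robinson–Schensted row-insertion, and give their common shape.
P = [1, 2, 5, 8] / [3, 4] / [6, 7];  Q = [1, 4, 7, 8] / [2, 5] / [3, 6];  common shape = (4, 2, 2)

Row-insert the values π_1, π_2, … into P one at a time, bumping the leftmost entry strictly greater than the inserted value down to the next row. The recording tableau Q records, in position (i, j), the step at which that cell was added to P.
  Insert 6 (step 1): P = [6];  Q = [1]
  Insert 3 (step 2): P = [3] / [6];  Q = [1] / [2]
  Insert 1 (step 3): P = [1] / [3] / [6];  Q = [1] / [2] / [3]
  Insert 7 (step 4): P = [1, 7] / [3] / [6];  Q = [1, 4] / [2] / [3]
  Insert 4 (step 5): P = [1, 4] / [3, 7] / [6];  Q = [1, 4] / [2, 5] / [3]
  Insert 2 (step 6): P = [1, 2] / [3, 4] / [6, 7];  Q = [1, 4] / [2, 5] / [3, 6]
  Insert 5 (step 7): P = [1, 2, 5] / [3, 4] / [6, 7];  Q = [1, 4, 7] / [2, 5] / [3, 6]
  Insert 8 (step 8): P = [1, 2, 5, 8] / [3, 4] / [6, 7];  Q = [1, 4, 7, 8] / [2, 5] / [3, 6]
Final shape: (4, 2, 2).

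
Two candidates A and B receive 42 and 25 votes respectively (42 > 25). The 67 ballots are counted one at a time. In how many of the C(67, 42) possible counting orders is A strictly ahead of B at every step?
Strict-lead orderings = 424618798185894312

Total orderings of the 67 votes with 42 for A: C(67, 42) = 1673497616379701112. By the Bertrand ballot formula (Cycle Lemma / reflection principle), the number of orderings in which A is strictly ahead of B throughout is (p − q)/(p + q) · C(p + q, p) = (42 − 25)/(42 + 25) · 1673497616379701112 = 424618798185894312.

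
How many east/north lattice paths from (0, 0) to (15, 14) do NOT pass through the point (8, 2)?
Number of paths = 75291300

Total paths from (0, 0) to (15, 14): C(29, 15) = 77558760. Paths through (8, 2): (paths (0, 0) → (8, 2)) × (paths (8, 2) → (15, 14)) = C(10, 8) · C(19, 7) = 45 · 50388 = 2267460. Avoidance count = 77558760 − 2267460 = 75291300.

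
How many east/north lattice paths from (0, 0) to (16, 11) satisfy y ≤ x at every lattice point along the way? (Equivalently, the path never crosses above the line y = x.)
Number of paths = 4601610

By the reflection principle (André's argument), the number of monotone paths to (16, 11) with n ≤ m that never go above y = x is C(27, 16) − C(27, 17) = 13037895 − 8436285 = 4601610.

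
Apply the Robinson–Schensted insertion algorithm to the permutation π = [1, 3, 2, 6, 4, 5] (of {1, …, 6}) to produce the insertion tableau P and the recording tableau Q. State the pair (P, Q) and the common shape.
P = [1, 2, 4, 5] / [3, 6];  Q = [1, 2, 4, 6] / [3, 5];  common shape = (4, 2)

Row-insert the values π_1, π_2, … into P one at a time, bumping the leftmost entry strictly greater than the inserted value down to the next row. The recording tableau Q records, in position (i, j), the step at which that cell was added to P.
  Insert 1 (step 1): P = [1];  Q = [1]
  Insert 3 (step 2): P = [1, 3];  Q = [1, 2]
  Insert 2 (step 3): P = [1, 2] / [3];  Q = [1, 2] / [3]
  Insert 6 (step 4): P = [1, 2, 6] / [3];  Q = [1, 2, 4] / [3]
  Insert 4 (step 5): P = [1, 2, 4] / [3, 6];  Q = [1, 2, 4] / [3, 5]
  Insert 5 (step 6): P = [1, 2, 4, 5] / [3, 6];  Q = [1, 2, 4, 6] / [3, 5]
Final shape: (4, 2).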